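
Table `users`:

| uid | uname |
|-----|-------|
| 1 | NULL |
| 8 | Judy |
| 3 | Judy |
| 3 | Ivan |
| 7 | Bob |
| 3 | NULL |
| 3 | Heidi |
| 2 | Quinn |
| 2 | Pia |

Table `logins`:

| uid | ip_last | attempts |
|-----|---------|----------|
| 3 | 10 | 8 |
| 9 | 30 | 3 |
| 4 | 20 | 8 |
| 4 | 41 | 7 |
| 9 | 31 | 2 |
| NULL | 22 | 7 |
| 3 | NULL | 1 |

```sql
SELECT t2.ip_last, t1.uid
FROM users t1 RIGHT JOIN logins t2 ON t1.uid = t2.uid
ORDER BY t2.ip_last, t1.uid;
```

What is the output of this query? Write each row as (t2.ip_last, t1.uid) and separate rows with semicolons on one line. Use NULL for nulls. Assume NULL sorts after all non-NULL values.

RIGHT JOIN keeps every row from `logins`; unmatched rows get NULL for `users`'s columns.
Matching on t1.uid = t2.uid. A NULL in a compared column never satisfies the condition.
Matched pairs: 8; unmatched t2 rows kept: 5.

(10, 3); (10, 3); (10, 3); (10, 3); (20, NULL); (22, NULL); (30, NULL); (31, NULL); (41, NULL); (NULL, 3); (NULL, 3); (NULL, 3); (NULL, 3)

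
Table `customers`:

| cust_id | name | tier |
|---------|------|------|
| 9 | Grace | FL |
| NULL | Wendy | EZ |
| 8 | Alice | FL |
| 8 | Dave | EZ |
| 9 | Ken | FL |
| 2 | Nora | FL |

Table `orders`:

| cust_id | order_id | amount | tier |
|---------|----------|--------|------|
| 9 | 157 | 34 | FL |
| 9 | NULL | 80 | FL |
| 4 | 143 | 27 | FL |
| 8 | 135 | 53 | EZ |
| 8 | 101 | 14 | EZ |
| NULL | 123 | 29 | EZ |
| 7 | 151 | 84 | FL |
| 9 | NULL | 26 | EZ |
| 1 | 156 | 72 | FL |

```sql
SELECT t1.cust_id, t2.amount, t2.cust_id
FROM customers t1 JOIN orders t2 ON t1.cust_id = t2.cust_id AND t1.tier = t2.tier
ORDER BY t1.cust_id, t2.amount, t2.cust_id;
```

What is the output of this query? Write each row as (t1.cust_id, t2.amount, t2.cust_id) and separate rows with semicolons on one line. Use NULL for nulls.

INNER JOIN keeps only pairs where the ON condition holds.
Matching on t1.cust_id = t2.cust_id AND t1.tier = t2.tier. A NULL in a compared column never satisfies the condition.
Matched pairs: 6.

(8, 14, 8); (8, 53, 8); (9, 34, 9); (9, 34, 9); (9, 80, 9); (9, 80, 9)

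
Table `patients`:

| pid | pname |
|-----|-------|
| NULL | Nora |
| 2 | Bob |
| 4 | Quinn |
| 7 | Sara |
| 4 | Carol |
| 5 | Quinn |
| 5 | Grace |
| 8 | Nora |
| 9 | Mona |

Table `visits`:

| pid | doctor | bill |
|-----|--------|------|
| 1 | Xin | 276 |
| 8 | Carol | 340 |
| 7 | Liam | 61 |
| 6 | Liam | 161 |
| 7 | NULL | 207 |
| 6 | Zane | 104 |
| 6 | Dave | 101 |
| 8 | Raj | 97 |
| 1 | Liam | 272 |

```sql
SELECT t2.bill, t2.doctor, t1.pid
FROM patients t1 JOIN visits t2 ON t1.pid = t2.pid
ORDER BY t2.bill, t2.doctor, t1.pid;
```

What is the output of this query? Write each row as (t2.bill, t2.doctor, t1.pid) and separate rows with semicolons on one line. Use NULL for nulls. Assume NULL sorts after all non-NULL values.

INNER JOIN keeps only pairs where the ON condition holds.
Matching on t1.pid = t2.pid. A NULL in a compared column never satisfies the condition.
- t1 (pid=NULL) has no partner → excluded.
- t1 (pid=2) has no partner → excluded.
- t1 (pid=4) has no partner → excluded.
- t1 (pid=7) pairs with 2 row(s) of t2.
- t1 (pid=4) has no partner → excluded.
- t1 (pid=5) has no partner → excluded.
- t1 (pid=5) has no partner → excluded.
- t1 (pid=8) pairs with 2 row(s) of t2.
- t1 (pid=9) has no partner → excluded.
After projecting and ordering:
t2.bill | t2.doctor | t1.pid
61 | Liam | 7
97 | Raj | 8
207 | NULL | 7
340 | Carol | 8

(61, Liam, 7); (97, Raj, 8); (207, NULL, 7); (340, Carol, 8)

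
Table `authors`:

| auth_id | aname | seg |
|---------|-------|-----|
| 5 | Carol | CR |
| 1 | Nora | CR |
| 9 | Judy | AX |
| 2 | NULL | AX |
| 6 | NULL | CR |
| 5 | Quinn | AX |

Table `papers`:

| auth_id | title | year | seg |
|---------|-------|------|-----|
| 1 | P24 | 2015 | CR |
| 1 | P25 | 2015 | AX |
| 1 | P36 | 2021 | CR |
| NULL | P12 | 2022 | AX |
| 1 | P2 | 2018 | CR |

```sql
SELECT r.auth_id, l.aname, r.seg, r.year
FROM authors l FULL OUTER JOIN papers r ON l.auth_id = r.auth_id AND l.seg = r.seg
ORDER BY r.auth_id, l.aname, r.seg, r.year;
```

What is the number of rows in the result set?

10

FULL OUTER JOIN keeps every row from both sides; unmatched rows get NULL for the other side's columns.
Matching on l.auth_id = r.auth_id AND l.seg = r.seg. A NULL in a compared column never satisfies the condition.
- l[0] auth_id=5, seg=CR → no match; kept with NULLs on the r side.
- l[1] auth_id=1, seg=CR → 3 match(es) in r → 3 row(s).
- l[2] auth_id=9, seg=AX → no match; kept with NULLs on the r side.
- l[3] auth_id=2, seg=AX → no match; kept with NULLs on the r side.
- l[4] auth_id=6, seg=CR → no match; kept with NULLs on the r side.
- l[5] auth_id=5, seg=AX → no match; kept with NULLs on the r side.
- 2 r row(s) had no l match → kept, l columns NULL.
Total: 3 matched + 7 padded = 10 rows.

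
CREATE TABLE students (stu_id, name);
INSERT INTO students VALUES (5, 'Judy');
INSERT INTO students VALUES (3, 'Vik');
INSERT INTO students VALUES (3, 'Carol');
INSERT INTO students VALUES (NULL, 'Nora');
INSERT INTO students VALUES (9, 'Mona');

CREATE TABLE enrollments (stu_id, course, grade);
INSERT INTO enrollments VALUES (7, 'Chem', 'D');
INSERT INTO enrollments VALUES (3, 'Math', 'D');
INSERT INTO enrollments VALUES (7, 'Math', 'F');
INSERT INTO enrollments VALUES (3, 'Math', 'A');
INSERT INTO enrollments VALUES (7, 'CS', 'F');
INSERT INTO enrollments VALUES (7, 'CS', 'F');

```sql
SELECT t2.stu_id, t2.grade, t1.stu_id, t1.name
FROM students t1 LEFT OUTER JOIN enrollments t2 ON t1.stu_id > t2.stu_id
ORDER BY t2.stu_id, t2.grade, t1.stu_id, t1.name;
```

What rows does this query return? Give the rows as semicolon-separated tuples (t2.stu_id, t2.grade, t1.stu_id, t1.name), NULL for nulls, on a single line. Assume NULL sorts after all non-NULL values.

LEFT JOIN keeps every row from `students`; unmatched rows get NULL for `enrollments`'s columns.
Matching on t1.stu_id > t2.stu_id. A NULL in a compared column never satisfies the condition.
Matched pairs: 8; unmatched t1 rows kept: 3.

(3, A, 5, Judy); (3, A, 9, Mona); (3, D, 5, Judy); (3, D, 9, Mona); (7, D, 9, Mona); (7, F, 9, Mona); (7, F, 9, Mona); (7, F, 9, Mona); (NULL, NULL, 3, Carol); (NULL, NULL, 3, Vik); (NULL, NULL, NULL, Nora)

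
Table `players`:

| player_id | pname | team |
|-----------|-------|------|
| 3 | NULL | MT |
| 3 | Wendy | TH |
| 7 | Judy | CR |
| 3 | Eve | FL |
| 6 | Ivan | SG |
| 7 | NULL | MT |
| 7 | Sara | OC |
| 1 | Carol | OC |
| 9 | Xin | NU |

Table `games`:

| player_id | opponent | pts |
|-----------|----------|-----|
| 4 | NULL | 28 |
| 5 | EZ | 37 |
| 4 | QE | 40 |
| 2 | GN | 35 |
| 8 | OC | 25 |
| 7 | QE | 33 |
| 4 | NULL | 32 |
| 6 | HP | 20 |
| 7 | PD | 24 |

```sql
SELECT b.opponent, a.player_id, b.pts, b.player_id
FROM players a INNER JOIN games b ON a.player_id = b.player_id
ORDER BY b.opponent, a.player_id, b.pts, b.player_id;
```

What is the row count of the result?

7

INNER JOIN keeps only pairs where the ON condition holds.
Matching on a.player_id = b.player_id.
- a row (player_id=3): no match → dropped.
- a row (player_id=3): no match → dropped.
- a row (player_id=7): matches 2 b row(s) → 2 output row(s).
- a row (player_id=3): no match → dropped.
- a row (player_id=6): matches 1 b row(s) → 1 output row(s).
- a row (player_id=7): matches 2 b row(s) → 2 output row(s).
- a row (player_id=7): matches 2 b row(s) → 2 output row(s).
- a row (player_id=1): no match → dropped.
- a row (player_id=9): no match → dropped.
Total: 7 rows.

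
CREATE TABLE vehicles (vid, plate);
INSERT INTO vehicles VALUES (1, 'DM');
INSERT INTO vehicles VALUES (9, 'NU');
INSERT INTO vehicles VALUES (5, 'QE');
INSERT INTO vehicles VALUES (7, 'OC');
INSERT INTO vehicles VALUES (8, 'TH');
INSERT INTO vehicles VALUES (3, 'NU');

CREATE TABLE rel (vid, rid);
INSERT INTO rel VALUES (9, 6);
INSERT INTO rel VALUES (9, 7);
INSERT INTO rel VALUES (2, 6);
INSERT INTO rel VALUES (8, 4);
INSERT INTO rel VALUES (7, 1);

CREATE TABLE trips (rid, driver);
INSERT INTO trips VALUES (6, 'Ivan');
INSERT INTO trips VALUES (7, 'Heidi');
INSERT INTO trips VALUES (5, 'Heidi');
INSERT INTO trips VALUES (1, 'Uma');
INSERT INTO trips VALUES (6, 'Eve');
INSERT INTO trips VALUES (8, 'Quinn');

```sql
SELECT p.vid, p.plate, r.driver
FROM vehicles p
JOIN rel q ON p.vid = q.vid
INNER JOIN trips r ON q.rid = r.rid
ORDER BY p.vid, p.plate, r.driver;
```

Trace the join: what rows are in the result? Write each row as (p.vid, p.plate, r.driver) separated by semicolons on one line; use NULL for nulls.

(7, OC, Uma); (9, NU, Eve); (9, NU, Heidi); (9, NU, Ivan)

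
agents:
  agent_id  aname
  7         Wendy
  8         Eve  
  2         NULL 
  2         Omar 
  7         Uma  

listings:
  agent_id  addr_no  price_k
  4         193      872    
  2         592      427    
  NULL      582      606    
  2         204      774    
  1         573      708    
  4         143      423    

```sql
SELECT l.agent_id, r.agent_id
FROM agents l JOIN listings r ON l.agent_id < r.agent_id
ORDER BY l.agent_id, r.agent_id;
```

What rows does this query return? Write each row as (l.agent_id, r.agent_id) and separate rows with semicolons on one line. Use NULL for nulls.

(2, 4); (2, 4); (2, 4); (2, 4)

INNER JOIN keeps only pairs where the ON condition holds.
Matching on l.agent_id < r.agent_id. A NULL in a compared column never satisfies the condition.
- agent_id=7: no matching r row, dropped.
- agent_id=8: no matching r row, dropped.
- agent_id=2: 2 matching r row(s), so 2 row(s) emitted.
- agent_id=2: 2 matching r row(s), so 2 row(s) emitted.
- agent_id=7: no matching r row, dropped.
After projecting and ordering:
l.agent_id | r.agent_id
2 | 4
2 | 4
2 | 4
2 | 4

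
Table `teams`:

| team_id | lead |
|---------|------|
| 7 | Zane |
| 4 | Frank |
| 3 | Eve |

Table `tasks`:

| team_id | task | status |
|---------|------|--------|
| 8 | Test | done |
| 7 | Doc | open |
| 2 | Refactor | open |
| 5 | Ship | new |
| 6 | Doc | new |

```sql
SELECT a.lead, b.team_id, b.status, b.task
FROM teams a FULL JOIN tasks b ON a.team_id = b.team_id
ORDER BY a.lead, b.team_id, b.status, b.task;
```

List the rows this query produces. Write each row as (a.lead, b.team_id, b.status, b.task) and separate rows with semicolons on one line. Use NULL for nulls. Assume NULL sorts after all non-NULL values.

(Eve, NULL, NULL, NULL); (Frank, NULL, NULL, NULL); (Zane, 7, open, Doc); (NULL, 2, open, Refactor); (NULL, 5, new, Ship); (NULL, 6, new, Doc); (NULL, 8, done, Test)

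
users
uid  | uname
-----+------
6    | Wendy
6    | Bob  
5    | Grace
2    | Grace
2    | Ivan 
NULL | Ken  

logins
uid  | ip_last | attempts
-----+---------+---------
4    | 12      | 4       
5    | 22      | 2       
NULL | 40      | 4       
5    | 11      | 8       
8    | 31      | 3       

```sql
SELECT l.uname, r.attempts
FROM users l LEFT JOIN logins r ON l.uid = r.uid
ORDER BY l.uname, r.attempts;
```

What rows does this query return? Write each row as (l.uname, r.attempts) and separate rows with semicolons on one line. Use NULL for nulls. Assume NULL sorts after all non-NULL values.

(Bob, NULL); (Grace, 2); (Grace, 8); (Grace, NULL); (Ivan, NULL); (Ken, NULL); (Wendy, NULL)

LEFT JOIN keeps every row from `users`; unmatched rows get NULL for `logins`'s columns.
Matching on l.uid = r.uid. A NULL in a compared column never satisfies the condition.
- uid=6: no r row matches, row kept with r columns NULL.
- uid=6: no r row matches, row kept with r columns NULL.
- uid=5: 2 matching r row(s), so 2 row(s) emitted.
- uid=2: no r row matches, row kept with r columns NULL.
- uid=2: no r row matches, row kept with r columns NULL.
- uid=NULL: no r row matches, row kept with r columns NULL.
After projecting and ordering:
l.uname | r.attempts
Bob | NULL
Grace | 2
Grace | 8
Grace | NULL
Ivan | NULL
Ken | NULL
Wendy | NULL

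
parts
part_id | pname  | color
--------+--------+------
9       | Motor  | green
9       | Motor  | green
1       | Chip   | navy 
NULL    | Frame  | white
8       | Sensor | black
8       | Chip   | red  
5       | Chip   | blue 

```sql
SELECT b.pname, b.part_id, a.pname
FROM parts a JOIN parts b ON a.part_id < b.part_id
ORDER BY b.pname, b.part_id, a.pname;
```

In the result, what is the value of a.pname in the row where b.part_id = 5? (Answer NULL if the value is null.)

INNER JOIN keeps only pairs where the ON condition holds.
Matching on a.part_id < b.part_id. A NULL in a compared column never satisfies the condition.
- a[0] part_id=9 → no match; dropped.
- a[1] part_id=9 → no match; dropped.
- a[2] part_id=1 → 5 match(es) in b → 5 row(s).
- a[3] part_id=NULL → no match; dropped.
- a[4] part_id=8 → 2 match(es) in b → 2 row(s).
- a[5] part_id=8 → 2 match(es) in b → 2 row(s).
- a[6] part_id=5 → 4 match(es) in b → 4 row(s).

Chip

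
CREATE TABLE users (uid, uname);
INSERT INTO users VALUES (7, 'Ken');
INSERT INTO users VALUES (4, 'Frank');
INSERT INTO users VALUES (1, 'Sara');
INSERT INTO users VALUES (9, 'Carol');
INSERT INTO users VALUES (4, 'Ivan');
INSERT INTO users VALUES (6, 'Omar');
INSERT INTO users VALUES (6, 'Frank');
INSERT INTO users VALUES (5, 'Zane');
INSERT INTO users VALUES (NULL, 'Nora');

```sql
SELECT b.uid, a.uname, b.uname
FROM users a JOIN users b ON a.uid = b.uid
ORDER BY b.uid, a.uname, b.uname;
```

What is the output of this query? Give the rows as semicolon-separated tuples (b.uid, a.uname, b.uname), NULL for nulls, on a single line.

INNER JOIN keeps only pairs where the ON condition holds.
Matching on a.uid = b.uid. A NULL in a compared column never satisfies the condition.
- a (uid=7) pairs with 1 row(s) of b.
- a (uid=4) pairs with 2 row(s) of b.
- a (uid=1) pairs with 1 row(s) of b.
- a (uid=9) pairs with 1 row(s) of b.
- a (uid=4) pairs with 2 row(s) of b.
- a (uid=6) pairs with 2 row(s) of b.
- a (uid=6) pairs with 2 row(s) of b.
- a (uid=5) pairs with 1 row(s) of b.
- a (uid=NULL) has no partner → excluded.

(1, Sara, Sara); (4, Frank, Frank); (4, Frank, Ivan); (4, Ivan, Frank); (4, Ivan, Ivan); (5, Zane, Zane); (6, Frank, Frank); (6, Frank, Omar); (6, Omar, Frank); (6, Omar, Omar); (7, Ken, Ken); (9, Carol, Carol)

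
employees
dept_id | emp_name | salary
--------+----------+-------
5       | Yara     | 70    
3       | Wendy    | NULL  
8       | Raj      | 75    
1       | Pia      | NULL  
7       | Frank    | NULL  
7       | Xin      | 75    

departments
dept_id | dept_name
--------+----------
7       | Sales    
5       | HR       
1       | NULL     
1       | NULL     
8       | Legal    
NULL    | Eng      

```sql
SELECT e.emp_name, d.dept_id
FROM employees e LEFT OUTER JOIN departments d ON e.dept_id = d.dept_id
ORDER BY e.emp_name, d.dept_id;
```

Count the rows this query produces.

LEFT JOIN keeps every row from `employees`; unmatched rows get NULL for `departments`'s columns.
Matching on e.dept_id = d.dept_id. A NULL in a compared column never satisfies the condition.
- dept_id=5: 1 matching d row(s), so 1 row(s) emitted.
- dept_id=3: no d row matches, row kept with d columns NULL.
- dept_id=8: 1 matching d row(s), so 1 row(s) emitted.
- dept_id=1: 2 matching d row(s), so 2 row(s) emitted.
- dept_id=7: 1 matching d row(s), so 1 row(s) emitted.
- dept_id=7: 1 matching d row(s), so 1 row(s) emitted.
Total: 6 matched + 1 padded = 7 rows.

7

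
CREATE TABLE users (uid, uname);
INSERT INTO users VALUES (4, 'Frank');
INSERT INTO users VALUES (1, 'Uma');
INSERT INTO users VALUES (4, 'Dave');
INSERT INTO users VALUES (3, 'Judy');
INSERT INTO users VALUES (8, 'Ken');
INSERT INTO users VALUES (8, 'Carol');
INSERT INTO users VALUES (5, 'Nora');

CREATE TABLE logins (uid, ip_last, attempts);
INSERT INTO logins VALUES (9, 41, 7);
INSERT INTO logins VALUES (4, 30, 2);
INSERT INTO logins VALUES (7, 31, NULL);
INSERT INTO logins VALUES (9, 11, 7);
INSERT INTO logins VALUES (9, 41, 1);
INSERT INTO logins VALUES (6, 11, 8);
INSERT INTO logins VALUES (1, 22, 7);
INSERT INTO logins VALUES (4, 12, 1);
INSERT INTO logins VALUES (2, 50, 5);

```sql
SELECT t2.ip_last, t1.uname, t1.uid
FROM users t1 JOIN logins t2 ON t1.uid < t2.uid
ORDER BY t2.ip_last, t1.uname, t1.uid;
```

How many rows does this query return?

36

INNER JOIN keeps only pairs where the ON condition holds.
Matching on t1.uid < t2.uid.
- t1 (uid=4) pairs with 5 row(s) of t2.
- t1 (uid=1) pairs with 8 row(s) of t2.
- t1 (uid=4) pairs with 5 row(s) of t2.
- t1 (uid=3) pairs with 7 row(s) of t2.
- t1 (uid=8) pairs with 3 row(s) of t2.
- t1 (uid=8) pairs with 3 row(s) of t2.
- t1 (uid=5) pairs with 5 row(s) of t2.
Total: 36 rows.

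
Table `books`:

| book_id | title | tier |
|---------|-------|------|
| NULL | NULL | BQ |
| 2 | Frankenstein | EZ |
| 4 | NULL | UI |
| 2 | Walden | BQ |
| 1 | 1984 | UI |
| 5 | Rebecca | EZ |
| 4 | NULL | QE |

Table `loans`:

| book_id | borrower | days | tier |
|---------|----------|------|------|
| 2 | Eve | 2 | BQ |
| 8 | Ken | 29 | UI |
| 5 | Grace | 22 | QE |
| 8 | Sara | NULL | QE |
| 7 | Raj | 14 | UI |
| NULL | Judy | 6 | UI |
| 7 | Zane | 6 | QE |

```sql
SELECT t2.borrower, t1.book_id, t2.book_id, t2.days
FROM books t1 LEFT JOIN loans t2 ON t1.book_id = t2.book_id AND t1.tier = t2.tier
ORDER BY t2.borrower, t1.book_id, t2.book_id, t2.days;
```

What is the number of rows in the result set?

7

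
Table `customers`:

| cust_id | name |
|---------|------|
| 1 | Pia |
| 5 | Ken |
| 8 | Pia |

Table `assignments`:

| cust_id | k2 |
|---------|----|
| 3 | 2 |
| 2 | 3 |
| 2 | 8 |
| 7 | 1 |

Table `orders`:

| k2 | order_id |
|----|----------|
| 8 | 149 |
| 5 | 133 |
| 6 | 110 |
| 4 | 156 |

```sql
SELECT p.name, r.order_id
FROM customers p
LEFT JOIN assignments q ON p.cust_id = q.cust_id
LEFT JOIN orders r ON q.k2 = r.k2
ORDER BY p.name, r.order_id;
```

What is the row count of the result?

3

Joins associate left-to-right: customers LEFT JOIN assignments on cust_id gives 3 intermediate row(s).
Then LEFT JOIN `orders r` on k2: each of those 3 rows is kept; rows whose q.k2 has no match in r get NULL for r's columns.
Result: 3 row(s).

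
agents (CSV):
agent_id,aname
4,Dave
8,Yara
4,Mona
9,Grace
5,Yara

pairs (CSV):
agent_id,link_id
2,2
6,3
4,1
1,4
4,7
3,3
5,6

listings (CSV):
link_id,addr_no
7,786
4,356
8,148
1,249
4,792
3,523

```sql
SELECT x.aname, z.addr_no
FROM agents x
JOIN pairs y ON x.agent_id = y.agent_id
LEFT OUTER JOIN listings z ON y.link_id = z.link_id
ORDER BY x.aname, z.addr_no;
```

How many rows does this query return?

Joins associate left-to-right: agents INNER JOIN pairs on agent_id gives 5 intermediate row(s).
Then LEFT JOIN `listings z` on link_id: each of those 5 rows is kept; rows whose y.link_id has no match in z get NULL for z's columns.
Result: 5 row(s).

5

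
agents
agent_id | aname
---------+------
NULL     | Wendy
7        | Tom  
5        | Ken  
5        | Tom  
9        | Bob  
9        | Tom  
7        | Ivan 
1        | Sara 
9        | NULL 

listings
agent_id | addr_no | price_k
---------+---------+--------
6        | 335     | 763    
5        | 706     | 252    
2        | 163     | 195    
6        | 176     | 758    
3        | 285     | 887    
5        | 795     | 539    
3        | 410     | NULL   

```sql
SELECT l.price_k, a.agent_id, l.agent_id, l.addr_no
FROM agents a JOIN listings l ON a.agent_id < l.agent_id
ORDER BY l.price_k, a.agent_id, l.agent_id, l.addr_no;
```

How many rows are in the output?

INNER JOIN keeps only pairs where the ON condition holds.
Matching on a.agent_id < l.agent_id. A NULL in a compared column never satisfies the condition.
Matched pairs: 11.
Total: 11 rows.

11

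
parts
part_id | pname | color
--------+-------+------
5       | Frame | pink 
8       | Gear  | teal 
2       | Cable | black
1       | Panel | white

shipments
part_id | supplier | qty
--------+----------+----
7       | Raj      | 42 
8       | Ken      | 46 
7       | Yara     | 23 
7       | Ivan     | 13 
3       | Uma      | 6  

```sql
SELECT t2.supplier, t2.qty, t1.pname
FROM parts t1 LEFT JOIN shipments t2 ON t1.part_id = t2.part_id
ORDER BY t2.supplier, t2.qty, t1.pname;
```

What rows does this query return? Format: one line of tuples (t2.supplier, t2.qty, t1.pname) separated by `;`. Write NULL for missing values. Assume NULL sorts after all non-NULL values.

LEFT JOIN keeps every row from `parts`; unmatched rows get NULL for `shipments`'s columns.
Matching on t1.part_id = t2.part_id.
- part_id=5: no t2 row matches, row kept with t2 columns NULL.
- part_id=8: 1 matching t2 row(s), so 1 row(s) emitted.
- part_id=2: no t2 row matches, row kept with t2 columns NULL.
- part_id=1: no t2 row matches, row kept with t2 columns NULL.
After projecting and ordering:
t2.supplier | t2.qty | t1.pname
Ken | 46 | Gear
NULL | NULL | Cable
NULL | NULL | Frame
NULL | NULL | Panel

(Ken, 46, Gear); (NULL, NULL, Cable); (NULL, NULL, Frame); (NULL, NULL, Panel)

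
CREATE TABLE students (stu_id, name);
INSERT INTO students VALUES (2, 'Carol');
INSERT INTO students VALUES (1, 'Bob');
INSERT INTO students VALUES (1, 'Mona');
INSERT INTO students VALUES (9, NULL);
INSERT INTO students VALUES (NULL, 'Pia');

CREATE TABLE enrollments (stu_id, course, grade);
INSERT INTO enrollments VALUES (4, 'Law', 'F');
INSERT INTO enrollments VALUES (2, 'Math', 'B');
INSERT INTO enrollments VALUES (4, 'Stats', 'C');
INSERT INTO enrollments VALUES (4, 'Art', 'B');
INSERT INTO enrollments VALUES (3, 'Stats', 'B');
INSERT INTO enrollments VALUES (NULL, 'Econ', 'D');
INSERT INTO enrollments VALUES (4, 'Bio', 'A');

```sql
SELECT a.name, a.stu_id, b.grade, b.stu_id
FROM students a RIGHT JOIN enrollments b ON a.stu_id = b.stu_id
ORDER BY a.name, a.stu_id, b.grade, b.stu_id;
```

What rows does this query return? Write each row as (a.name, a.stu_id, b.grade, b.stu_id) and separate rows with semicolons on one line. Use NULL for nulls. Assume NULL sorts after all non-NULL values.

(Carol, 2, B, 2); (NULL, NULL, A, 4); (NULL, NULL, B, 3); (NULL, NULL, B, 4); (NULL, NULL, C, 4); (NULL, NULL, D, NULL); (NULL, NULL, F, 4)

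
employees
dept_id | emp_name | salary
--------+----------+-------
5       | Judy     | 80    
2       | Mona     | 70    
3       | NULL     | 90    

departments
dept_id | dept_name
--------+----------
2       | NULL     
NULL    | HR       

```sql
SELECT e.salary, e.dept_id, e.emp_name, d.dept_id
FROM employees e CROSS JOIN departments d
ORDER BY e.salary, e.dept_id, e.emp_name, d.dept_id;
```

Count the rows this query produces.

CROSS JOIN pairs every row of `employees` with every row of `departments`: 3 × 2 = 6 rows.

6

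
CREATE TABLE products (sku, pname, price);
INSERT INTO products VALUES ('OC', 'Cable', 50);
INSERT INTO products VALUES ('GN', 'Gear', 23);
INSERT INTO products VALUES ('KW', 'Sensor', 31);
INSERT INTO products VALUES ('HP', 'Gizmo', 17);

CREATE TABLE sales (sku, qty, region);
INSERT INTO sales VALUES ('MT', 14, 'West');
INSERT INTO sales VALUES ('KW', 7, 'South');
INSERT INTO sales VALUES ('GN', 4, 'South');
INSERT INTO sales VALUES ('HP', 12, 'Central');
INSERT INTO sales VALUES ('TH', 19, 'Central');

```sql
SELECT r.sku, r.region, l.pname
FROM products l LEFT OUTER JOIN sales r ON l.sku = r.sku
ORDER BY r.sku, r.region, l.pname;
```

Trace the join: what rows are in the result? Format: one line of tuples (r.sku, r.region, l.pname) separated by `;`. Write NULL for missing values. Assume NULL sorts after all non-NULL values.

(GN, South, Gear); (HP, Central, Gizmo); (KW, South, Sensor); (NULL, NULL, Cable)

LEFT JOIN keeps every row from `products`; unmatched rows get NULL for `sales`'s columns.
Matching on l.sku = r.sku.
- sku=OC: no r row matches, row kept with r columns NULL.
- sku=GN: 1 matching r row(s), so 1 row(s) emitted.
- sku=KW: 1 matching r row(s), so 1 row(s) emitted.
- sku=HP: 1 matching r row(s), so 1 row(s) emitted.
After projecting and ordering:
r.sku | r.region | l.pname
GN | South | Gear
HP | Central | Gizmo
KW | South | Sensor
NULL | NULL | Cable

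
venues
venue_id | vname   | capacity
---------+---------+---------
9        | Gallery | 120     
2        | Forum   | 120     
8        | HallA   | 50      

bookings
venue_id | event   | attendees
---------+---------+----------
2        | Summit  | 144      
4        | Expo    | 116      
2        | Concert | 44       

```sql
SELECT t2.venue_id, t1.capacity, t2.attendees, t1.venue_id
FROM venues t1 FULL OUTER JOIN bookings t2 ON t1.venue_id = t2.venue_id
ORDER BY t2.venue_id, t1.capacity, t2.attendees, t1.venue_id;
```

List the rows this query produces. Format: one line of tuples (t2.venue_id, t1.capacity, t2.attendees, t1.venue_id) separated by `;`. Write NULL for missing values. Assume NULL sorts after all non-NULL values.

FULL OUTER JOIN keeps every row from both sides; unmatched rows get NULL for the other side's columns.
Matching on t1.venue_id = t2.venue_id.
- t1 row (venue_id=9): no match → kept, t2 columns NULL.
- t1 row (venue_id=2): matches 2 t2 row(s) → 2 output row(s).
- t1 row (venue_id=8): no match → kept, t2 columns NULL.
- 1 t2 row(s) had no t1 match → kept, t1 columns NULL.
After projecting and ordering:
t2.venue_id | t1.capacity | t2.attendees | t1.venue_id
2 | 120 | 44 | 2
2 | 120 | 144 | 2
4 | NULL | 116 | NULL
NULL | 50 | NULL | 8
NULL | 120 | NULL | 9

(2, 120, 44, 2); (2, 120, 144, 2); (4, NULL, 116, NULL); (NULL, 50, NULL, 8); (NULL, 120, NULL, 9)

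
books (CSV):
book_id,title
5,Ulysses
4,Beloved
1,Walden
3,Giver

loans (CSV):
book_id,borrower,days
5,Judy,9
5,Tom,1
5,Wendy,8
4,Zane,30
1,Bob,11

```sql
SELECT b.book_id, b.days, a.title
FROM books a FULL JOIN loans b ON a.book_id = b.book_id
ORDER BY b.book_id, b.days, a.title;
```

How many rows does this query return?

6

FULL OUTER JOIN keeps every row from both sides; unmatched rows get NULL for the other side's columns.
Matching on a.book_id = b.book_id.
- a (book_id=5) pairs with 3 row(s) of b.
- a (book_id=4) pairs with 1 row(s) of b.
- a (book_id=1) pairs with 1 row(s) of b.
- a (book_id=3) has no partner → padded with NULL.
Total: 5 matched + 1 padded = 6 rows.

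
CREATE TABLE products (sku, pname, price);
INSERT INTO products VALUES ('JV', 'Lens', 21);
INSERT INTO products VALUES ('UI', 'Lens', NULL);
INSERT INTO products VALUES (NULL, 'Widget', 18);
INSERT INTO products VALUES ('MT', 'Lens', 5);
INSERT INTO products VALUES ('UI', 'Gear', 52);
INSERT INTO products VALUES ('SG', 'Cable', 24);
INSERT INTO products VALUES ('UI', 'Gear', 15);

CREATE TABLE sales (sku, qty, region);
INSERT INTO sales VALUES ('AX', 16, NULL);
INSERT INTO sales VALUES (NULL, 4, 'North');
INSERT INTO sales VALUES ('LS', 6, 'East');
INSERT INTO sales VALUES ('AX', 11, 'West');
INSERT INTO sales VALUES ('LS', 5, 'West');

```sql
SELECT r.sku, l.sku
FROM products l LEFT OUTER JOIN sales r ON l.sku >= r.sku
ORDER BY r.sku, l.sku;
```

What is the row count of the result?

23

LEFT JOIN keeps every row from `products`; unmatched rows get NULL for `sales`'s columns.
Matching on l.sku >= r.sku. A NULL in a compared column never satisfies the condition.
- l[0] sku=JV → 2 match(es) in r → 2 row(s).
- l[1] sku=UI → 4 match(es) in r → 4 row(s).
- l[2] sku=NULL → no match; kept with NULLs on the r side.
- l[3] sku=MT → 4 match(es) in r → 4 row(s).
- l[4] sku=UI → 4 match(es) in r → 4 row(s).
- l[5] sku=SG → 4 match(es) in r → 4 row(s).
- l[6] sku=UI → 4 match(es) in r → 4 row(s).
Total: 22 matched + 1 padded = 23 rows.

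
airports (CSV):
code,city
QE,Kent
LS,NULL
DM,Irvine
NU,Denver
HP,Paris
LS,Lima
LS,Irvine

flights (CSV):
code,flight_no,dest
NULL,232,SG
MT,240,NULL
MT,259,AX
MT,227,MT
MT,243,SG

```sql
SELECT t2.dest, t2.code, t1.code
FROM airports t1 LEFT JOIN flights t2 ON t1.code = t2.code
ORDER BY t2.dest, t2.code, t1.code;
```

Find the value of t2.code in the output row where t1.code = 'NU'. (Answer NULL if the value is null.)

LEFT JOIN keeps every row from `airports`; unmatched rows get NULL for `flights`'s columns.
Matching on t1.code = t2.code. A NULL in a compared column never satisfies the condition.
Matched pairs: 0; unmatched t1 rows kept: 7.

NULL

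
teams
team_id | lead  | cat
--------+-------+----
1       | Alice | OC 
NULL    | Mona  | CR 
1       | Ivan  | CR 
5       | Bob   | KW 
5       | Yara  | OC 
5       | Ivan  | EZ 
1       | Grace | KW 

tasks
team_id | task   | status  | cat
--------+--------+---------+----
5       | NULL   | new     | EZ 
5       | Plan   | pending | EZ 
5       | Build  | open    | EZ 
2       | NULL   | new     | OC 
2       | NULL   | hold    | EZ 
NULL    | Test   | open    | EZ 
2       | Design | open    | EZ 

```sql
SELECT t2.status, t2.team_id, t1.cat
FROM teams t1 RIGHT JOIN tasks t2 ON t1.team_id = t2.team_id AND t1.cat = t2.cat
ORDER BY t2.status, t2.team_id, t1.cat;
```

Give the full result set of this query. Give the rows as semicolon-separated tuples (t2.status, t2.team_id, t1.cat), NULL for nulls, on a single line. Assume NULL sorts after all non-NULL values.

RIGHT JOIN keeps every row from `tasks`; unmatched rows get NULL for `teams`'s columns.
Matching on t1.team_id = t2.team_id AND t1.cat = t2.cat. A NULL in a compared column never satisfies the condition.
- t1 row (team_id=1, cat=OC): no match.
- t1 row (team_id=NULL, cat=CR): no match.
- t1 row (team_id=1, cat=CR): no match.
- t1 row (team_id=5, cat=KW): no match.
- t1 row (team_id=5, cat=OC): no match.
- t1 row (team_id=5, cat=EZ): matches 3 t2 row(s) → 3 output row(s).
- t1 row (team_id=1, cat=KW): no match.
- plus 4 unmatched t2 row(s), each kept with NULL t1 columns.
After projecting and ordering:
t2.status | t2.team_id | t1.cat
hold | 2 | NULL
new | 2 | NULL
new | 5 | EZ
open | 2 | NULL
open | 5 | EZ
open | NULL | NULL
pending | 5 | EZ

(hold, 2, NULL); (new, 2, NULL); (new, 5, EZ); (open, 2, NULL); (open, 5, EZ); (open, NULL, NULL); (pending, 5, EZ)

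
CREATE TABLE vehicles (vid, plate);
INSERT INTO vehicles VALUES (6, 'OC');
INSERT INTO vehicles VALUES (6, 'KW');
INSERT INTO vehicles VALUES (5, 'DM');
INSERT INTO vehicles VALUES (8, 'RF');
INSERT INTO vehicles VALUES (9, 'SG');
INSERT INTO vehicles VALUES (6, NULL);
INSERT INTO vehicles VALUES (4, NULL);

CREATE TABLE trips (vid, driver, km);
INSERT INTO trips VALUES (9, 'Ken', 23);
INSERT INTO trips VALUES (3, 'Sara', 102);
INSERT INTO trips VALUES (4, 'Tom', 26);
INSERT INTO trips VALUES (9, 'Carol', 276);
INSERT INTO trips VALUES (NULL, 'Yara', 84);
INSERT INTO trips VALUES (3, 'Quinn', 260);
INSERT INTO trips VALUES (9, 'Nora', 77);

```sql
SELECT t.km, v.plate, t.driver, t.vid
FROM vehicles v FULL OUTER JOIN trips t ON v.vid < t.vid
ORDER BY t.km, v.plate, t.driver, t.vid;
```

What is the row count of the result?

23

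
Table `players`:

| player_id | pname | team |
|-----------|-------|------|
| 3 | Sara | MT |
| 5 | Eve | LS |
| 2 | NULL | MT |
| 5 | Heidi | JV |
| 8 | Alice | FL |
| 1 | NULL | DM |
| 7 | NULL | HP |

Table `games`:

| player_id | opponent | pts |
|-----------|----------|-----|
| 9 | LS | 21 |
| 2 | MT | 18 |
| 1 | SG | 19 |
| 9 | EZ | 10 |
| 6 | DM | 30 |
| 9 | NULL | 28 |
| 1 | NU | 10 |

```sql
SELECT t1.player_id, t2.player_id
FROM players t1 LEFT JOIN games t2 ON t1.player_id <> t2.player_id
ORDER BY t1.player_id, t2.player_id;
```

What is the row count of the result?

46

LEFT JOIN keeps every row from `players`; unmatched rows get NULL for `games`'s columns.
Matching on t1.player_id <> t2.player_id.
Matched pairs: 46; unmatched t1 rows kept: 0.
Total: 46 rows.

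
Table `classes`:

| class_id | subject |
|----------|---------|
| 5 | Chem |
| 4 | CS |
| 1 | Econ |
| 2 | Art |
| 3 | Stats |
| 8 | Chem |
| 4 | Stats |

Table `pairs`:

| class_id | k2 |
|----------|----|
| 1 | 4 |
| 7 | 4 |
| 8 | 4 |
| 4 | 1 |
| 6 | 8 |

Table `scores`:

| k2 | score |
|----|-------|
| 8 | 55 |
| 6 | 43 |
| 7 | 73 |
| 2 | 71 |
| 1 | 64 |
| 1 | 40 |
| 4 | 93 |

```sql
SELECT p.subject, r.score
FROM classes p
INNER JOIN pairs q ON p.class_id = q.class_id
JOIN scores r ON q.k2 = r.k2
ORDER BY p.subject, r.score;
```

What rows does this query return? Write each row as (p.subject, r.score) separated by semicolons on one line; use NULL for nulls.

(CS, 40); (CS, 64); (Chem, 93); (Econ, 93); (Stats, 40); (Stats, 64)

Joins associate left-to-right: classes INNER JOIN pairs on class_id gives 4 intermediate row(s).
Then INNER JOIN `scores r` on k2: keep only rows whose q.k2 appears in r.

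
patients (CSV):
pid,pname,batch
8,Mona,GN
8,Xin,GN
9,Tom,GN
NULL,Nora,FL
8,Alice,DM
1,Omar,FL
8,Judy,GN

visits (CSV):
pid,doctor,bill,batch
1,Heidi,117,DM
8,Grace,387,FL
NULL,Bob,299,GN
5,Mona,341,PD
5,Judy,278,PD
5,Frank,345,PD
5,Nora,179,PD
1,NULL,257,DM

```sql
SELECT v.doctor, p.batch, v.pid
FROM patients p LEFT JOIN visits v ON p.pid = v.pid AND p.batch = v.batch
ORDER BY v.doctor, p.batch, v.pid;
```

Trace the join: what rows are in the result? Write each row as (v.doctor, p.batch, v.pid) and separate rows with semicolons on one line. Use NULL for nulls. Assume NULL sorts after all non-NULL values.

(NULL, DM, NULL); (NULL, FL, NULL); (NULL, FL, NULL); (NULL, GN, NULL); (NULL, GN, NULL); (NULL, GN, NULL); (NULL, GN, NULL)

LEFT JOIN keeps every row from `patients`; unmatched rows get NULL for `visits`'s columns.
Matching on p.pid = v.pid AND p.batch = v.batch. A NULL in a compared column never satisfies the condition.
Matched pairs: 0; unmatched p rows kept: 7.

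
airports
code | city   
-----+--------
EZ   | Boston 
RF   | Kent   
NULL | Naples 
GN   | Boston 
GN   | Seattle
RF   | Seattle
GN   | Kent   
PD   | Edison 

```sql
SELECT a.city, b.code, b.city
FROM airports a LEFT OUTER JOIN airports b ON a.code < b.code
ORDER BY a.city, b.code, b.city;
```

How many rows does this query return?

20

LEFT JOIN keeps every row from `airports a`; unmatched rows get NULL for `airports b`'s columns.
Matching on a.code < b.code. A NULL in a compared column never satisfies the condition.
Matched pairs: 17; unmatched a rows kept: 3.
Total: 17 matched + 3 padded = 20 rows.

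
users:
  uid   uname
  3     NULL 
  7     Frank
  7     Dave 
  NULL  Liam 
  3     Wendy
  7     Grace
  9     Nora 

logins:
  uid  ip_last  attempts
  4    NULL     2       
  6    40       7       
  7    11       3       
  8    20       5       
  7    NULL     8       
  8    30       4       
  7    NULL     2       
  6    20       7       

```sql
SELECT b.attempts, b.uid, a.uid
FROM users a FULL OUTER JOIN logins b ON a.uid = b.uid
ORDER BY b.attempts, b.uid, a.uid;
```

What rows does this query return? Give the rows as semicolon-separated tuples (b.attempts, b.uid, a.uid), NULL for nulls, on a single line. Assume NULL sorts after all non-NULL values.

(2, 4, NULL); (2, 7, 7); (2, 7, 7); (2, 7, 7); (3, 7, 7); (3, 7, 7); (3, 7, 7); (4, 8, NULL); (5, 8, NULL); (7, 6, NULL); (7, 6, NULL); (8, 7, 7); (8, 7, 7); (8, 7, 7); (NULL, NULL, 3); (NULL, NULL, 3); (NULL, NULL, 9); (NULL, NULL, NULL)

FULL OUTER JOIN keeps every row from both sides; unmatched rows get NULL for the other side's columns.
Matching on a.uid = b.uid. A NULL in a compared column never satisfies the condition.
Matched pairs: 9; unmatched a rows kept: 4; unmatched b rows kept: 5.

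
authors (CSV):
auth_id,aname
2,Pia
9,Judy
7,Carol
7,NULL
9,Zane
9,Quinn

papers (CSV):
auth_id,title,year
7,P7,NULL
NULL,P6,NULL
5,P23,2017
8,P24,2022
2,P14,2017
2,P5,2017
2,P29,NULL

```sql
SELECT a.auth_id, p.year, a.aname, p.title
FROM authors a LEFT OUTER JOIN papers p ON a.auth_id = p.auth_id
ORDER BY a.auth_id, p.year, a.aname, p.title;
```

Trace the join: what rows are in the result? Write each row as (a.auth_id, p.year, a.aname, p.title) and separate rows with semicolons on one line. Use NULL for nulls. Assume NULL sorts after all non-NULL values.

LEFT JOIN keeps every row from `authors`; unmatched rows get NULL for `papers`'s columns.
Matching on a.auth_id = p.auth_id. A NULL in a compared column never satisfies the condition.
- a[0] auth_id=2 → 3 match(es) in p → 3 row(s).
- a[1] auth_id=9 → no match; kept with NULLs on the p side.
- a[2] auth_id=7 → 1 match(es) in p → 1 row(s).
- a[3] auth_id=7 → 1 match(es) in p → 1 row(s).
- a[4] auth_id=9 → no match; kept with NULLs on the p side.
- a[5] auth_id=9 → no match; kept with NULLs on the p side.
After projecting and ordering:
a.auth_id | p.year | a.aname | p.title
2 | 2017 | Pia | P14
2 | 2017 | Pia | P5
2 | NULL | Pia | P29
7 | NULL | Carol | P7
7 | NULL | NULL | P7
9 | NULL | Judy | NULL
9 | NULL | Quinn | NULL
9 | NULL | Zane | NULL

(2, 2017, Pia, P14); (2, 2017, Pia, P5); (2, NULL, Pia, P29); (7, NULL, Carol, P7); (7, NULL, NULL, P7); (9, NULL, Judy, NULL); (9, NULL, Quinn, NULL); (9, NULL, Zane, NULL)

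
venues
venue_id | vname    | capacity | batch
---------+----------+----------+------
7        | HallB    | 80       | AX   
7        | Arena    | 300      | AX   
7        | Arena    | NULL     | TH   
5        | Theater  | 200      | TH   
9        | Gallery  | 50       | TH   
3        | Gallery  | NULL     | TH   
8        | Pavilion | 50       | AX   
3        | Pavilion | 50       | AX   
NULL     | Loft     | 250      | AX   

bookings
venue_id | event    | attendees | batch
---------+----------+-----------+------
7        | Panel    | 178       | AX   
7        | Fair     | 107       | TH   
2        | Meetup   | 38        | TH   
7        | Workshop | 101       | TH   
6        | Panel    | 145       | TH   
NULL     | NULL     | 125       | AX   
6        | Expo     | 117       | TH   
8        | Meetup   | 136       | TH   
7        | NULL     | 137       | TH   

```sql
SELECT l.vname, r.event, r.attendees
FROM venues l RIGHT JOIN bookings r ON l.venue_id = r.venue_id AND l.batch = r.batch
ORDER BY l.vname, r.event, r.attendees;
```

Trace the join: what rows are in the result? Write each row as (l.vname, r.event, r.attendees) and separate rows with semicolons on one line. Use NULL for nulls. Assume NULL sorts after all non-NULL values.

(Arena, Fair, 107); (Arena, Panel, 178); (Arena, Workshop, 101); (Arena, NULL, 137); (HallB, Panel, 178); (NULL, Expo, 117); (NULL, Meetup, 38); (NULL, Meetup, 136); (NULL, Panel, 145); (NULL, NULL, 125)

RIGHT JOIN keeps every row from `bookings`; unmatched rows get NULL for `venues`'s columns.
Matching on l.venue_id = r.venue_id AND l.batch = r.batch. A NULL in a compared column never satisfies the condition.
- venue_id=7, batch=AX: 1 matching r row(s), so 1 row(s) emitted.
- venue_id=7, batch=AX: 1 matching r row(s), so 1 row(s) emitted.
- venue_id=7, batch=TH: 3 matching r row(s), so 3 row(s) emitted.
- venue_id=5, batch=TH: no matching r row.
- venue_id=9, batch=TH: no matching r row.
- venue_id=3, batch=TH: no matching r row.
- venue_id=8, batch=AX: no matching r row.
- venue_id=3, batch=AX: no matching r row.
- venue_id=NULL, batch=AX: no matching r row.
- 5 row(s) from r found no l partner → padded with NULL.
After projecting and ordering:
l.vname | r.event | r.attendees
Arena | Fair | 107
Arena | Panel | 178
Arena | Workshop | 101
Arena | NULL | 137
HallB | Panel | 178
NULL | Expo | 117
NULL | Meetup | 38
NULL | Meetup | 136
NULL | Panel | 145
NULL | NULL | 125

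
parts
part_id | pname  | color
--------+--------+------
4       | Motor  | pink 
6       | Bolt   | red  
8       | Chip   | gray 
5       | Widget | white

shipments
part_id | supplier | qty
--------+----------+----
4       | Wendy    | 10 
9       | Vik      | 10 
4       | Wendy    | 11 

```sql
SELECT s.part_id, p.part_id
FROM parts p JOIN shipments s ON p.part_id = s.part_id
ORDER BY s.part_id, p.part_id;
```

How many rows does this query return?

INNER JOIN keeps only pairs where the ON condition holds.
Matching on p.part_id = s.part_id.
- p (part_id=4) pairs with 2 row(s) of s.
- p (part_id=6) has no partner → excluded.
- p (part_id=8) has no partner → excluded.
- p (part_id=5) has no partner → excluded.
Total: 2 rows.

2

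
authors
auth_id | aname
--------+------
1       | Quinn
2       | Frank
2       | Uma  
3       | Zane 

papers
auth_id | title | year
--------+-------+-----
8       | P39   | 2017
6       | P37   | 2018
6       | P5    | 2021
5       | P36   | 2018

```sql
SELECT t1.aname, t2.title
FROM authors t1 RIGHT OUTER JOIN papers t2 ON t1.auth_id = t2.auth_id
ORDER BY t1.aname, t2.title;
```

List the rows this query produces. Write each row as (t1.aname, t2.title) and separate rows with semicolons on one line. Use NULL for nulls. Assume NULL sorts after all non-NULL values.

(NULL, P36); (NULL, P37); (NULL, P39); (NULL, P5)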